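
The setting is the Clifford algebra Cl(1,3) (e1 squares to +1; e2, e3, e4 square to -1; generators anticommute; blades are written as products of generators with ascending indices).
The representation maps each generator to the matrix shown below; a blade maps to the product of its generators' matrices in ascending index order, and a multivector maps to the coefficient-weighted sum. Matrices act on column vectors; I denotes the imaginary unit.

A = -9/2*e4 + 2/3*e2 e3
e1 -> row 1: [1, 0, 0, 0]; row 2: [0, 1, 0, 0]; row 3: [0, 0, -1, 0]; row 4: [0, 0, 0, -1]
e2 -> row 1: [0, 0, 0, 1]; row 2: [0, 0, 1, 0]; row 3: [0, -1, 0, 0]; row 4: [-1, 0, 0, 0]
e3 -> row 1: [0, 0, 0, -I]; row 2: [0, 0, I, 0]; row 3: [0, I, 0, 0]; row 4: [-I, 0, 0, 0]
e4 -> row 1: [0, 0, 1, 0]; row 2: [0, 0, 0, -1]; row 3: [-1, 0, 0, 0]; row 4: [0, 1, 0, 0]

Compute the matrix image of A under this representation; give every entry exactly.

Bivector images (products of the table entries): rho(e2 e3) = rho(e2)rho(e3) = row 1: [-I, 0, 0, 0]; row 2: [0, I, 0, 0]; row 3: [0, 0, -I, 0]; row 4: [0, 0, 0, I].
M = (-9/2)*rho(e4) + (2/3)*rho(e2 e3), summed entrywise:
Answer: row 1: [-2*I/3, 0, -9/2, 0]; row 2: [0, 2*I/3, 0, 9/2]; row 3: [9/2, 0, -2*I/3, 0]; row 4: [0, -9/2, 0, 2*I/3]


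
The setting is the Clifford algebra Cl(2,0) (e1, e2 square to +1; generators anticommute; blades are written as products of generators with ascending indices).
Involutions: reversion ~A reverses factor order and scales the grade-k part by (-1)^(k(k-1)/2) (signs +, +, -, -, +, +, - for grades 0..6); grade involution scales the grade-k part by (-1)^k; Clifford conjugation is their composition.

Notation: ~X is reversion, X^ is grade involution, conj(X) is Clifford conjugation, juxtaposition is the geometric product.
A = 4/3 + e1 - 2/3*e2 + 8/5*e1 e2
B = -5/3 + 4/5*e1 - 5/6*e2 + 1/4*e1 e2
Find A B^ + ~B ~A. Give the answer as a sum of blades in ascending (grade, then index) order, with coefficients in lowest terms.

first term: -179/45 - 37/30*e1 + 3377/900*e2 - 61/30*e1 e2
second term: -19/15 - 53/30*e1 - 103/100*e2 + 79/30*e1 e2
Answer: -236/45 - 3*e1 + 49/18*e2 + 3/5*e1 e2


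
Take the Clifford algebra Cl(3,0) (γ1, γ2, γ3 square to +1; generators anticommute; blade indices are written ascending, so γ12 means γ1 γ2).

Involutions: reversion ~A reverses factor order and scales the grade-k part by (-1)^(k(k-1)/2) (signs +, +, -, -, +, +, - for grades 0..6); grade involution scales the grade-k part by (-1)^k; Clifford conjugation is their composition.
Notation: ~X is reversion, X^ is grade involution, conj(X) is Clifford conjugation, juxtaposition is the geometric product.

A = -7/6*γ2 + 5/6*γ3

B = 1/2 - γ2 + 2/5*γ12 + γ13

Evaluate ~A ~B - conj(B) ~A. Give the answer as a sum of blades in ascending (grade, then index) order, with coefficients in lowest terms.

first term: 7/6 + 11/30*γ1 - 7/12*γ2 + 5/12*γ3 + 5/6*γ23 - 3/2*γ123
second term: -7/6 - 11/30*γ1 - 7/12*γ2 + 5/12*γ3 + 5/6*γ23 - 3/2*γ123
Answer: 7/3 + 11/15*γ1


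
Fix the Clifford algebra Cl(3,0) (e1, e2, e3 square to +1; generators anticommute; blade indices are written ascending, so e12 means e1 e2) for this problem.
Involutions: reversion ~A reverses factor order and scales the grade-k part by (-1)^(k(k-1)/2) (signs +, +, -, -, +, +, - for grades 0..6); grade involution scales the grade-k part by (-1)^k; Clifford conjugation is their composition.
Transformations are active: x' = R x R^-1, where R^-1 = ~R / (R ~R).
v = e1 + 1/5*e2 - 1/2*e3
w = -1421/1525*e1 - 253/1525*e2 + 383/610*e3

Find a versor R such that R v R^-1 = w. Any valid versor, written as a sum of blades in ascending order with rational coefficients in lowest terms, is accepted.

A norm check does it: q(v) = q(w) = 129/100, hence R = v + w = 104/1525*e1 + 52/1525*e2 + 39/305*e3 realises the map — parallel part kept, (v - w)/2 negated, v carried to w.
Answer: 104/1525*e1 + 52/1525*e2 + 39/305*e3


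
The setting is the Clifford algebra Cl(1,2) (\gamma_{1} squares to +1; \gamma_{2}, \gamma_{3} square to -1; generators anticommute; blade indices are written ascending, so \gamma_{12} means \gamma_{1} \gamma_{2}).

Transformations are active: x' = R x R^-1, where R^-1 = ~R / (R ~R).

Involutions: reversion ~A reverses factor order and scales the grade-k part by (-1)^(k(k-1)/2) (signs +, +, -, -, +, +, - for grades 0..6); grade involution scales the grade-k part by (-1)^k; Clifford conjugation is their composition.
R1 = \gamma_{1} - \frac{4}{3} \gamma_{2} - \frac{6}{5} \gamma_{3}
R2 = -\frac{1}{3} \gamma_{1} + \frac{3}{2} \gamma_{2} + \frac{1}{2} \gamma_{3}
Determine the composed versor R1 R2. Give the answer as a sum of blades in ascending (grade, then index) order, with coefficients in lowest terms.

Distribute over the terms of R1 (each basis-blade product reordered to ascending indices, repeated generators contracted through their squares):
(\gamma_{1}) R2 = -\frac{1}{3} + \frac{3}{2} \gamma_{12} + \frac{1}{2} \gamma_{13}
(-\frac{4}{3} \gamma_{2}) R2 = 2 - \frac{4}{9} \gamma_{12} - \frac{2}{3} \gamma_{23}
(-\frac{6}{5} \gamma_{3}) R2 = \frac{3}{5} - \frac{2}{5} \gamma_{13} + \frac{9}{5} \gamma_{23}
Summing the partial products and collecting blades:
Answer: \frac{34}{15} + \frac{19}{18} \gamma_{12} + \frac{1}{10} \gamma_{13} + \frac{17}{15} \gamma_{23}


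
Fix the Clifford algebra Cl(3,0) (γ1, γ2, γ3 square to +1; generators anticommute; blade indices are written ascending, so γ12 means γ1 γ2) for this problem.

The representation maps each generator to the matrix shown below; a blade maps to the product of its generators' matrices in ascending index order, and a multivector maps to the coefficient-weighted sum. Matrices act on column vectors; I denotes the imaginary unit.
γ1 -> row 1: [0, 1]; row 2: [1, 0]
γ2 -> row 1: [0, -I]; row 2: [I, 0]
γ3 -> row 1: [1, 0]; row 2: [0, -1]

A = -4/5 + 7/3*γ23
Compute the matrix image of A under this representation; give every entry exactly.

Bivector images (products of the table entries): rho(γ23) = rho(γ2)rho(γ3) = row 1: [0, I]; row 2: [I, 0].
M = (-4/5)*1 + (7/3)*rho(γ23), summed entrywise (1 is the identity matrix):
Answer: row 1: [-4/5, 7*I/3]; row 2: [7*I/3, -4/5]


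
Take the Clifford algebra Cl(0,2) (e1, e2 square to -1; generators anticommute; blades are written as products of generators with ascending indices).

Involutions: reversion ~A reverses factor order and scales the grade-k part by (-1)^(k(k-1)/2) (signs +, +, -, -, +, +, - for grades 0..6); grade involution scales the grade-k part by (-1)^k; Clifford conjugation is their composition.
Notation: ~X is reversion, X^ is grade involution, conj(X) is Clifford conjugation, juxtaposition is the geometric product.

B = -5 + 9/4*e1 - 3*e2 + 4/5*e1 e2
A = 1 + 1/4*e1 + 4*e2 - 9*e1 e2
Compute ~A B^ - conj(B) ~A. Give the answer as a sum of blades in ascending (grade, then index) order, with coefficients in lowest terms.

first term: -1891/80 - 273/10*e1 - 749/20*e2 - 689/20*e1 e2
second term: -739/80 + 267/10*e1 + 61/20*e2 - 1111/20*e1 e2
Answer: -72/5 - 54*e1 - 81/2*e2 + 211/10*e1 e2


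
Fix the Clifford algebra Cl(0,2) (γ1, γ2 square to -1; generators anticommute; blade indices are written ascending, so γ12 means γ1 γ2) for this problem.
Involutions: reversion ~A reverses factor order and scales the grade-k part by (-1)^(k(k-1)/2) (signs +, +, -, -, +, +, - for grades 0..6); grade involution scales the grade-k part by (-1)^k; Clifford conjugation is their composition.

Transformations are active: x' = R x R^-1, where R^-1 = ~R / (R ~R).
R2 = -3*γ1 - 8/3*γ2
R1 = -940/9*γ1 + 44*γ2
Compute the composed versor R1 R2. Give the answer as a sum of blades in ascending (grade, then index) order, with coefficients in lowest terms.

Distribute over the terms of R1 (each basis-blade product reordered to ascending indices, repeated generators contracted through their squares):
(-940/9*γ1) R2 = -940/3 + 7520/27*γ12
(44*γ2) R2 = 352/3 + 132*γ12
Summing the partial products and collecting blades:
Answer: -196 + 11084/27*γ12


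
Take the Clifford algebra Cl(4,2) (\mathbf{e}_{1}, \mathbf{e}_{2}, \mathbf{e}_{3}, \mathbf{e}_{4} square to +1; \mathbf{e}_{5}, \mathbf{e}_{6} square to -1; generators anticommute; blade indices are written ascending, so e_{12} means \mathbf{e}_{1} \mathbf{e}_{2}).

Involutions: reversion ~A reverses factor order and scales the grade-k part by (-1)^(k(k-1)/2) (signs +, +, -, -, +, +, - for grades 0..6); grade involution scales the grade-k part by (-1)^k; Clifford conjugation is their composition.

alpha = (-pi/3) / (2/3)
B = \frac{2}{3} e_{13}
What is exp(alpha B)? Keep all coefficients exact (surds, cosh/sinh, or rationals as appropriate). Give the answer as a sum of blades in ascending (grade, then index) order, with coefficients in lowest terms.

B^2 = (\frac{2}{3})^2*(e_{13})^2 = \frac{4}{9}*(-1) = -\frac{4}{9} (a basis 2-blade squares to minus the product of its generators' squares).
B^2 = -\frac{4}{9} — a negative square means the series sums to a rotation: l = \frac{2}{3}, alpha*l = - \frac{\pi}{3}, so exp(alpha B) = cos(- \frac{\pi}{3}) + (sin(- \frac{\pi}{3})/(\frac{2}{3}))*B = \frac{1}{2} + (- \frac{3 \sqrt{3}}{4})*B.
Answer: \frac{1}{2} - \frac{\sqrt{3}}{2} e_{13}


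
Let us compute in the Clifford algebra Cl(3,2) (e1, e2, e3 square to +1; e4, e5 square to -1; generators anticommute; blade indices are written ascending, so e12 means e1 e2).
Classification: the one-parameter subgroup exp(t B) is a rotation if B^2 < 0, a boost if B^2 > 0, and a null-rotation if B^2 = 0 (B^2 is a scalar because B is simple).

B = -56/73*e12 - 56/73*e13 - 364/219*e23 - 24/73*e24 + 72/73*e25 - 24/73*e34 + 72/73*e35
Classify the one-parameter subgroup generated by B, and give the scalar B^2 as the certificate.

B^2 term by term: the squares give (-56/73)^2*(e12)^2 + (-56/73)^2*(e13)^2 + (-364/219)^2*(e23)^2 + (-24/73)^2*(e24)^2 + (72/73)^2*(e25)^2 + (-24/73)^2*(e34)^2 + (72/73)^2*(e35)^2 = 3136/5329*(-1) + 3136/5329*(-1) + 132496/47961*(-1) + 576/5329*(+1) + 5184/5329*(+1) + 576/5329*(+1) + 5184/5329*(+1) = -16/9 (each basis 2-blade squares to minus the product of its generators' squares); cross terms between blades sharing an index anticommute and cancel; the commuting (index-disjoint) pairs give grade-4 terms 2*c*c'*(blade product), which cancel blade by blade — e1234: 2688/5329 - 2688/5329 = 0; e1235: -8064/5329 + 8064/5329 = 0; e2345: 3456/5329 - 3456/5329 = 0 — confirming B is simple. So B^2 = -16/9.
Answer: rotation, certificate B^2 = -16/9. Because -16/9 is invariant under every versor sandwich, the classification follows from its sign alone.


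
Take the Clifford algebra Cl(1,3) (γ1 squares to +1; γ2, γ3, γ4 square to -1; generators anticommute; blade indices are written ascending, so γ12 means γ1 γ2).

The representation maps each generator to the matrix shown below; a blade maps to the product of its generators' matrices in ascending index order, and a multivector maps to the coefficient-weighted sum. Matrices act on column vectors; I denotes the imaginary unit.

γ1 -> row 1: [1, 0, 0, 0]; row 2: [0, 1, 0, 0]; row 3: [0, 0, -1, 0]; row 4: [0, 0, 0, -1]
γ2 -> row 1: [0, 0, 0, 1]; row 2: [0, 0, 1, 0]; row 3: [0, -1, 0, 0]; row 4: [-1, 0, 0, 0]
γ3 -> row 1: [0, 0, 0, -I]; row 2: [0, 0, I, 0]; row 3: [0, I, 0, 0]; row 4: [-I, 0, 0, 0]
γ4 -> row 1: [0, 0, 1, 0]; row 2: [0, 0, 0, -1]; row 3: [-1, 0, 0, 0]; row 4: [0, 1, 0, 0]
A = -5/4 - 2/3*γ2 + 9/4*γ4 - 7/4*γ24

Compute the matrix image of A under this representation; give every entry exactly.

Bivector images (products of the table entries): rho(γ24) = rho(γ2)rho(γ4) = row 1: [0, 1, 0, 0]; row 2: [-1, 0, 0, 0]; row 3: [0, 0, 0, 1]; row 4: [0, 0, -1, 0].
M = (-5/4)*1 + (-2/3)*rho(γ2) + (9/4)*rho(γ4) + (-7/4)*rho(γ24), summed entrywise (1 is the identity matrix):
Answer: row 1: [-5/4, -7/4, 9/4, -2/3]; row 2: [7/4, -5/4, -2/3, -9/4]; row 3: [-9/4, 2/3, -5/4, -7/4]; row 4: [2/3, 9/4, 7/4, -5/4]


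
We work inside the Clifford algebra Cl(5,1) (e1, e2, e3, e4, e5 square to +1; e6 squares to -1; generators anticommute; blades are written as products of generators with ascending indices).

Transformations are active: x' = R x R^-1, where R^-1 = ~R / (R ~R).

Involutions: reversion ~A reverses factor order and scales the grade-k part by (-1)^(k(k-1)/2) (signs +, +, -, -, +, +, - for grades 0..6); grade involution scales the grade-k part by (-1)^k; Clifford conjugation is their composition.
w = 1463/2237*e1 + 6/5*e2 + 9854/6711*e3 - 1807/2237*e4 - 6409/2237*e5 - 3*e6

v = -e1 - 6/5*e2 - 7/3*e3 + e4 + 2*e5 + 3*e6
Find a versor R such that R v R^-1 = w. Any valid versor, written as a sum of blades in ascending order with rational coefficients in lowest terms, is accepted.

Why this works: both vectors square to 874/225, so q(v) = q(w) and R = v + w = -774/2237*e1 - 1935/2237*e3 + 430/2237*e4 - 1935/2237*e5 carries v to w — its own direction survives, the complement (v - w)/2 flips.
Answer: -774/2237*e1 - 1935/2237*e3 + 430/2237*e4 - 1935/2237*e5


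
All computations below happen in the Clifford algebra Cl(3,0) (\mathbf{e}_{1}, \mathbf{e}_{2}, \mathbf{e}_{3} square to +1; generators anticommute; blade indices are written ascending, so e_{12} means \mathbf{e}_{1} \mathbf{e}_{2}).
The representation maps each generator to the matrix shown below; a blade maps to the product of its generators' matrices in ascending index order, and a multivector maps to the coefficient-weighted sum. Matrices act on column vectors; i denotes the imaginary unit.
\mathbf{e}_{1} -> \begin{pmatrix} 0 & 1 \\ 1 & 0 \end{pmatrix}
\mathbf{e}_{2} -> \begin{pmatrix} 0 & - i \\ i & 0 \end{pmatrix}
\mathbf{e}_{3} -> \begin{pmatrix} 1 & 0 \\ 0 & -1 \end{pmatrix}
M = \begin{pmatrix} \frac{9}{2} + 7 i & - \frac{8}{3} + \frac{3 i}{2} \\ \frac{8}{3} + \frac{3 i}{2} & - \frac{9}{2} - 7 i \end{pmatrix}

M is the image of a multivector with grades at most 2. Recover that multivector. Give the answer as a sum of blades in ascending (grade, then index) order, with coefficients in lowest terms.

Method: 1, rho(e_{1}), rho(e_{2}), rho(e_{3}) form a trace-orthogonal basis of the 2x2 complex matrices (tr(X Y) = 2 if X = Y, else 0), so M = m0*1 + m1*rho(e_{1}) + m2*rho(e_{2}) + m3*rho(e_{3}) with m0 = tr(M)/2 = 0, m1 = tr(M rho(e_{1}))/2 = \frac{3 i}{2}, m2 = tr(M rho(e_{2}))/2 = - \frac{8 i}{3}, m3 = tr(M rho(e_{3}))/2 = \frac{9}{2} + 7 i.
Multiplying table entries, the bivector images are rho(e_{12}) = i*rho(e_{3}), rho(e_{13}) = -i*rho(e_{2}), rho(e_{23}) = i*rho(e_{1}); with real blade coefficients the real parts of m0..m3 are the coefficients of 1, e_{1}, e_{2}, e_{3} and the imaginary parts give the bivectors (e_{23}: Im m1, e_{13}: -Im m2, e_{12}: Im m3).
Answer: \frac{9}{2} e_{3} + 7 e_{12} + \frac{8}{3} e_{13} + \frac{3}{2} e_{23}


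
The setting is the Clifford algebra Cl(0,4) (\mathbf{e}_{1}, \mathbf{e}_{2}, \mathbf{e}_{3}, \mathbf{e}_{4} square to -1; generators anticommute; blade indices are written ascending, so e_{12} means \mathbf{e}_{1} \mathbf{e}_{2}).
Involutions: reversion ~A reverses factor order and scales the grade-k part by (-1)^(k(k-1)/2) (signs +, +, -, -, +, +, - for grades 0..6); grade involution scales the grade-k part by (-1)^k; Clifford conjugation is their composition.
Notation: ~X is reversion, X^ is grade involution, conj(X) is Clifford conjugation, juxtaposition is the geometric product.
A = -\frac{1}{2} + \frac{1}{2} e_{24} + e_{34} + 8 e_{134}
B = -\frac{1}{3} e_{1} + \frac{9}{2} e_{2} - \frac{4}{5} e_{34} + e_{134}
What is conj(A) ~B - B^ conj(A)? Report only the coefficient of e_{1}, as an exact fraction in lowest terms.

first term: -\frac{36}{5} - \frac{217}{30} e_{1} - \frac{9}{4} e_{2} - \frac{9}{4} e_{4} - \frac{2}{5} e_{23} + \frac{34}{15} e_{34} + \frac{1}{2} e_{123} + \frac{1}{6} e_{124} + \frac{5}{6} e_{134} - \frac{9}{2} e_{234} + 36 e_{1234}
second term: -\frac{44}{5} + \frac{157}{30} e_{1} + \frac{9}{4} e_{2} - \frac{9}{4} e_{4} - \frac{2}{5} e_{23} - \frac{34}{15} e_{34} - \frac{1}{2} e_{123} - \frac{1}{6} e_{124} + \frac{1}{6} e_{134} + \frac{9}{2} e_{234} + 36 e_{1234}
Answer: -\frac{187}{15}


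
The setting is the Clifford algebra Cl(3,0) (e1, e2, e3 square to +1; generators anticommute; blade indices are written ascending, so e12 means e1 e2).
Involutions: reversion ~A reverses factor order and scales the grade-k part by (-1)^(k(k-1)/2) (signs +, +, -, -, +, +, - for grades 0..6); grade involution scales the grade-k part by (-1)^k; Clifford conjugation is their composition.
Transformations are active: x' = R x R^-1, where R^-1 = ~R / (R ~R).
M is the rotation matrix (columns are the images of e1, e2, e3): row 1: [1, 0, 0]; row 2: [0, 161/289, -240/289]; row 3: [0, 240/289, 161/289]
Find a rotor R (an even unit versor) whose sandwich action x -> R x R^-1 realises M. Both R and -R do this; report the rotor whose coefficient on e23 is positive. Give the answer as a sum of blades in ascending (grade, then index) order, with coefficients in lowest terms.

Method: write R = a + b12*e12 + b13*e13 + b23*e23 with a^2 + b12^2 + b13^2 + b23^2 = 1 (so R^-1 = ~R). Expanding the columns R e_j ~R gives tr M = 4a^2 - 1 and, from the antisymmetric part, M21 - M12 = -4a*b12, M13 - M31 = 4a*b13, M32 - M23 = -4a*b23.
Here tr M = 611/289, so a^2 = (1 + tr M)/4 = 225/289 and a = ±15/17. Taking a = 15/17: M21 - M12 = 0, M13 - M31 = 0, M32 - M23 = 480/289, giving b12 = 0, b13 = 0, b23 = -8/17, i.e. R = 15/17 - 8/17*e23.
Its e23 coefficient is negative, so report the other preimage -R.
Answer: -15/17 + 8/17*e23. Why the constraint matters: R and -R act identically through the sandwich — M has trace 611/289 either way — so only the sign condition on e23 picks one of the two preimages.


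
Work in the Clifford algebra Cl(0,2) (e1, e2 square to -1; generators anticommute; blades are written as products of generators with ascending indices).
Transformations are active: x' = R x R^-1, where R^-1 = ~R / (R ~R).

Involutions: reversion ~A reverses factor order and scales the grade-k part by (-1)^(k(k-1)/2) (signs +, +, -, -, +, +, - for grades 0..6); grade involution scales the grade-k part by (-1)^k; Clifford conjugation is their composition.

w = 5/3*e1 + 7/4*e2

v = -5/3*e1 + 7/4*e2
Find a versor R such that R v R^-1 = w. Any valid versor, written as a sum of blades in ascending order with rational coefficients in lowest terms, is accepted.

Reasoning: v^2 = w^2 = -841/144 since conjugation preserves the quadratic form; R = v + w = 7/2*e2 is then valid when invertible, keeping its own part and reversing (v - w)/2.
Answer: 7/2*e2


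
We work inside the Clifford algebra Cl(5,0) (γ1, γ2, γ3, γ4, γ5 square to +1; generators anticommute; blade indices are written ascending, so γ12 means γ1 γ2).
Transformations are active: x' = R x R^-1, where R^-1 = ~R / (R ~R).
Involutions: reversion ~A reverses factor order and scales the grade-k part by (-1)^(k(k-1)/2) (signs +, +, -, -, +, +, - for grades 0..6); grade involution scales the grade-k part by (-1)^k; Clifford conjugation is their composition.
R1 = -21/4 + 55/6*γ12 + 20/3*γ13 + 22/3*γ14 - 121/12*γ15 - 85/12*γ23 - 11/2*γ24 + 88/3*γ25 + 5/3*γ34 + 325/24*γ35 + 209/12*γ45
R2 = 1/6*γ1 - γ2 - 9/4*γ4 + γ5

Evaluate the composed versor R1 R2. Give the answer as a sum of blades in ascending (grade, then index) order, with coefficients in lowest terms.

Distribute over the terms of R2 (each basis-blade product reordered to ascending indices, repeated generators contracted through their squares):
R1 (1/6*γ1) = -7/8*γ1 - 55/36*γ2 - 10/9*γ3 - 11/9*γ4 + 121/72*γ5 - 85/72*γ123 - 11/12*γ124 + 44/9*γ125 + 5/18*γ134 + 325/144*γ135 + 209/72*γ145
R1 (-γ2) = -55/6*γ1 + 21/4*γ2 - 85/12*γ3 - 11/2*γ4 + 88/3*γ5 + 20/3*γ123 + 22/3*γ124 - 121/12*γ125 - 5/3*γ234 - 325/24*γ235 - 209/12*γ245
R1 (-9/4*γ4) = -33/2*γ1 + 99/8*γ2 - 15/4*γ3 + 189/16*γ4 + 627/16*γ5 - 165/8*γ124 - 15*γ134 - 363/16*γ145 + 255/16*γ234 + 66*γ245 + 975/32*γ345
R1 (γ5) = -121/12*γ1 + 88/3*γ2 + 325/24*γ3 + 209/12*γ4 - 21/4*γ5 + 55/6*γ125 + 20/3*γ135 + 22/3*γ145 - 85/12*γ235 - 11/2*γ245 + 5/3*γ345
Summing the partial products and collecting blades:
Answer: -293/8*γ1 + 3271/72*γ2 + 115/72*γ3 + 3241/144*γ4 + 9353/144*γ5 + 395/72*γ123 - 341/24*γ124 + 143/36*γ125 - 265/18*γ134 + 1285/144*γ135 - 1793/144*γ145 + 685/48*γ234 - 165/8*γ235 + 517/12*γ245 + 3085/96*γ345


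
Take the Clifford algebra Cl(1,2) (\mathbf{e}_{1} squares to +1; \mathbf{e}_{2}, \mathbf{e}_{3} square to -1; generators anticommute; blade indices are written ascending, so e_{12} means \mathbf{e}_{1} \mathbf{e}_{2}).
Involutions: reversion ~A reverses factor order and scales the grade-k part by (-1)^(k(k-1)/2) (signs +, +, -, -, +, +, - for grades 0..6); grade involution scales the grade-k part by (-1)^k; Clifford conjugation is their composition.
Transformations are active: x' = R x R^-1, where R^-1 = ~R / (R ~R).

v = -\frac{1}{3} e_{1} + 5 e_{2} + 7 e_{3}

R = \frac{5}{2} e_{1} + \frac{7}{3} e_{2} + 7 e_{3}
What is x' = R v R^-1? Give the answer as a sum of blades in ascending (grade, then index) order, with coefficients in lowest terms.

~R = \frac{5}{2} e_{1} + \frac{7}{3} e_{2} + 7 e_{3}, and R ~R = -\frac{1735}{36}, so R^-1 = ~R / (-\frac{1735}{36}).
R v = -\frac{123}{2} + \frac{239}{18} e_{12} + \frac{119}{6} e_{13} - \frac{56}{3} e_{23}
Answer: \frac{6989}{1041} e_{1} + \frac{1657}{1735} e_{2} + \frac{18851}{1735} e_{3}


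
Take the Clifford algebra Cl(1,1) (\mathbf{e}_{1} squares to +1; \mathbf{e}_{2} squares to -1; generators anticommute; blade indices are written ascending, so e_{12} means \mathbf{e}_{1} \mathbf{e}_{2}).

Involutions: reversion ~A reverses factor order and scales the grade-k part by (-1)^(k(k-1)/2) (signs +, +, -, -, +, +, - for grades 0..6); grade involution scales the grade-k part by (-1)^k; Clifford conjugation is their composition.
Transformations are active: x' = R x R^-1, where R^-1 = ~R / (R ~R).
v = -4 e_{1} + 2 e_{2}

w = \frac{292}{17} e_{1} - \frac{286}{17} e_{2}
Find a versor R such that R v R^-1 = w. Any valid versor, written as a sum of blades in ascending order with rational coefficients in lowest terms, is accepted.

Construction: equal norms (both 12) license R = v + w = \frac{224}{17} e_{1} - \frac{252}{17} e_{2} — nothing changes along that direction, while (v - w)/2 changes sign, so v maps onto w.
Answer: \frac{224}{17} e_{1} - \frac{252}{17} e_{2}


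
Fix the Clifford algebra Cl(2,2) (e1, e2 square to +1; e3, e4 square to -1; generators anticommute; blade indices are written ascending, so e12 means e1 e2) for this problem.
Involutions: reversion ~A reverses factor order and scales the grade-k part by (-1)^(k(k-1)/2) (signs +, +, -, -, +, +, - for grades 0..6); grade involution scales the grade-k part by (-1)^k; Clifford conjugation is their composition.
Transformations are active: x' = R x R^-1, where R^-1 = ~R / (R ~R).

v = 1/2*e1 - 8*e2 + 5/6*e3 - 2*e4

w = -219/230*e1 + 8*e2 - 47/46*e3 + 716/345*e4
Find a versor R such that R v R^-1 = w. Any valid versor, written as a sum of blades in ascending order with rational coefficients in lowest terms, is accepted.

Here q(v) = q(w) = 536/9; the classical choice R = v + w = -52/115*e1 - 13/69*e3 + 26/345*e4 then realises v -> w under the sandwich.
Answer: -52/115*e1 - 13/69*e3 + 26/345*e4


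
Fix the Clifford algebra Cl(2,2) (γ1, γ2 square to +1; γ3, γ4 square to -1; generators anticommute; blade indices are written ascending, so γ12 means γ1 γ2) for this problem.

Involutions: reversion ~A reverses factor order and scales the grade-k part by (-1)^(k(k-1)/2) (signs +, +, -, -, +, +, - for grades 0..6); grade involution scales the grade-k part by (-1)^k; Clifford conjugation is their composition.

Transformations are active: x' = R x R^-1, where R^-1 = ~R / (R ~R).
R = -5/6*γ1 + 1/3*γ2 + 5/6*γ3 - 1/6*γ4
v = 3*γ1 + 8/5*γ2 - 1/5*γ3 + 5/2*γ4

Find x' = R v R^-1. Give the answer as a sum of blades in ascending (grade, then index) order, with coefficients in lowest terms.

~R = -5/6*γ1 + 1/3*γ2 + 5/6*γ3 - 1/6*γ4, and R ~R = 1/12, so R^-1 = ~R / (1/12).
R v = -83/60 - 7/3*γ12 - 7/3*γ13 - 19/12*γ14 - 7/5*γ23 + 11/10*γ24 + 41/20*γ34
Answer: 74/3*γ1 - 38/3*γ2 - 412/15*γ3 + 91/30*γ4


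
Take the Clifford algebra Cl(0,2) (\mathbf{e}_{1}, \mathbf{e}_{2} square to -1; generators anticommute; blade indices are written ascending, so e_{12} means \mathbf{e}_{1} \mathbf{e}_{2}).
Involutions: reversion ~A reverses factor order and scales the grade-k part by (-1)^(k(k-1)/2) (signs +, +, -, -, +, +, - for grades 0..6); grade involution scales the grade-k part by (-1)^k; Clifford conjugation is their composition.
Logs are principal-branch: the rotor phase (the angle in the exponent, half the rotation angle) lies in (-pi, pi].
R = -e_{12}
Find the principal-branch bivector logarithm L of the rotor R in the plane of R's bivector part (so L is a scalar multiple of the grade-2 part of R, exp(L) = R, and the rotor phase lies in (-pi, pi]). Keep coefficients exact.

The scalar part of R is 0, which pins the rotor phase on the principal branch; dividing the bivector part by the sine of that phase recovers the unit plane, and L is the phase times that plane.
Concretely: cos(phase) = 0 gives phase = ±\frac{\pi}{2}, and since phase/sin(phase) is even the sign is immaterial: L = (phase/sin(phase)) * <R>_2 = (\frac{\pi}{2}) * <R>_2.
Answer: - \frac{\pi}{2} e_{12}


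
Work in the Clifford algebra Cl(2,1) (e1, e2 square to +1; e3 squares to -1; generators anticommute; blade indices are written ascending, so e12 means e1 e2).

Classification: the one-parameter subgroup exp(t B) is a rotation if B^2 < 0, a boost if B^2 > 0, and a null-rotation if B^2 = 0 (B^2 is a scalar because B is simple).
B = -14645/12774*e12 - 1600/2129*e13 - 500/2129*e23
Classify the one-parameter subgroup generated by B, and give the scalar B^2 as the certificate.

B^2 term by term: the squares give (-14645/12774)^2*(e12)^2 + (-1600/2129)^2*(e13)^2 + (-500/2129)^2*(e23)^2 = 214476025/163175076*(-1) + 2560000/4532641*(+1) + 250000/4532641*(+1) = -25/36 (each basis 2-blade squares to minus the product of its generators' squares); cross terms between blades sharing an index anticommute and cancel. So B^2 = -25/36.
Answer: rotation, certificate B^2 = -25/36. Key observation: B^2 = -25/36 is a conjugation invariant, so its sign decides the class regardless of the surface form of B.


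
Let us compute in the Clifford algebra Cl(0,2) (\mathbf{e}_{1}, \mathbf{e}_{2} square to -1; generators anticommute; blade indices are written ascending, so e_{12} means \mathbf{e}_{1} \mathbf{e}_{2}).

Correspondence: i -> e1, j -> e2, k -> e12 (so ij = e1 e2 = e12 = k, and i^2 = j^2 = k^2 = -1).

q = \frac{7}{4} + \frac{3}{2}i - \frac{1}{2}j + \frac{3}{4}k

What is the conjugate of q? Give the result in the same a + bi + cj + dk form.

In blades: q = \frac{7}{4} + \frac{3}{2} e_{1} - \frac{1}{2} e_{2} + \frac{3}{4} e_{12}.
Conjugation here is Clifford conjugation: the scalar is fixed and the grade-1 and grade-2 blades all flip sign, giving \frac{7}{4} - \frac{3}{2} e_{1} + \frac{1}{2} e_{2} - \frac{3}{4} e_{12}; translating back:
Answer: \frac{7}{4} - \frac{3}{2}i + \frac{1}{2}j - \frac{3}{4}k


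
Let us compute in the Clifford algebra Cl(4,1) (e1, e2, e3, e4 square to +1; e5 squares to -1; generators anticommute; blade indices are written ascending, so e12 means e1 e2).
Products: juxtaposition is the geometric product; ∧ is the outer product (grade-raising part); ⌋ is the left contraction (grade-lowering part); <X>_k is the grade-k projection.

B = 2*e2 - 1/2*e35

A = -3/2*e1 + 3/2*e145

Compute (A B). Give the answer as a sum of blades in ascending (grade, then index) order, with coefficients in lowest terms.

step 1: -3*e12 + 3/4*e134 + 3/4*e135 + 3*e1245
Answer: -3*e12 + 3/4*e134 + 3/4*e135 + 3*e1245


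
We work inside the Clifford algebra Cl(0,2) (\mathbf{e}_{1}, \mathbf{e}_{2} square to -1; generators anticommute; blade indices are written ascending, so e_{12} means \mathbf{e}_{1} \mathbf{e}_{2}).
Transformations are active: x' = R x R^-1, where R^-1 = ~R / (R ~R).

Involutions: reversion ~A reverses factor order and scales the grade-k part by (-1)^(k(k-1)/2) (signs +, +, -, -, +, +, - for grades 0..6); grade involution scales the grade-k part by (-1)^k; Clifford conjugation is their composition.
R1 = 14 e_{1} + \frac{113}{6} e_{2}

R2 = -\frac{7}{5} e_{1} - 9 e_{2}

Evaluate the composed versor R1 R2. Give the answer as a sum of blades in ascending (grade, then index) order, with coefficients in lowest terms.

Distribute over the terms of R1 (each basis-blade product reordered to ascending indices, repeated generators contracted through their squares):
(14 e_{1}) R2 = \frac{98}{5} - 126 e_{12}
(\frac{113}{6} e_{2}) R2 = \frac{339}{2} + \frac{791}{30} e_{12}
Summing the partial products and collecting blades:
Answer: \frac{1891}{10} - \frac{2989}{30} e_{12}


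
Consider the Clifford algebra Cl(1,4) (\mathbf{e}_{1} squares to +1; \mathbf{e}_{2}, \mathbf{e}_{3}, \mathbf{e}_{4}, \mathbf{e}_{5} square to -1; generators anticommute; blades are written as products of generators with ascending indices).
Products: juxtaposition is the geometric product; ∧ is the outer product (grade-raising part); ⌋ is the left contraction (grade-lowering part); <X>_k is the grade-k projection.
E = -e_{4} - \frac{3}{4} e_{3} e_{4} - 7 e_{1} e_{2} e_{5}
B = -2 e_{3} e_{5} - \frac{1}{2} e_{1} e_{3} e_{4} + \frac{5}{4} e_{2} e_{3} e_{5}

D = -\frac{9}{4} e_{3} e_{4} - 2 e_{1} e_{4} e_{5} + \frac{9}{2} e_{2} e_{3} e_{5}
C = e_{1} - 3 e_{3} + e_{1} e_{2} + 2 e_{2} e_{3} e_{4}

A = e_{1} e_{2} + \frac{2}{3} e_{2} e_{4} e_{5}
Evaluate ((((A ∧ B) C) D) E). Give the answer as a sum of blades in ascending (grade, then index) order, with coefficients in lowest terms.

step 1: -2 e_{1} e_{2} e_{3} e_{5}
step 2: -2 e_{3} e_{5} + 6 e_{1} e_{2} e_{5} - 4 e_{1} e_{4} e_{5} + 2 e_{2} e_{3} e_{5}
step 3: 1 + 9 e_{2} + 27 e_{1} e_{3} - 12 e_{2} e_{4} - \frac{9}{2} e_{4} e_{5} + 4 e_{1} e_{3} e_{4} + 9 e_{1} e_{3} e_{5} + \frac{9}{2} e_{2} e_{4} e_{5} + 22 e_{1} e_{2} e_{3} e_{4} - \frac{27}{2} e_{1} e_{2} e_{3} e_{4} e_{5}
step 4: 3 e_{1} - 12 e_{2} - e_{4} + \frac{9}{2} e_{5} + \frac{33}{2} e_{1} e_{2} + 4 e_{1} e_{3} + \frac{207}{4} e_{1} e_{4} - 63 e_{1} e_{5} + 72 e_{2} e_{3} - 9 e_{2} e_{4} - \frac{9}{2} e_{2} e_{5} - \frac{381}{4} e_{3} e_{4} + \frac{27}{8} e_{3} e_{5} + 22 e_{1} e_{2} e_{3} - \frac{63}{2} e_{1} e_{2} e_{4} - \frac{137}{8} e_{1} e_{2} e_{5} - 27 e_{1} e_{3} e_{4} + \frac{363}{4} e_{1} e_{4} e_{5} - \frac{27}{4} e_{2} e_{3} e_{4} - \frac{1539}{8} e_{2} e_{3} e_{5} - 154 e_{3} e_{4} e_{5} + \frac{27}{2} e_{1} e_{2} e_{3} e_{5} + 9 e_{1} e_{3} e_{4} e_{5} - 28 e_{2} e_{3} e_{4} e_{5}
Answer: 3 e_{1} - 12 e_{2} - e_{4} + \frac{9}{2} e_{5} + \frac{33}{2} e_{1} e_{2} + 4 e_{1} e_{3} + \frac{207}{4} e_{1} e_{4} - 63 e_{1} e_{5} + 72 e_{2} e_{3} - 9 e_{2} e_{4} - \frac{9}{2} e_{2} e_{5} - \frac{381}{4} e_{3} e_{4} + \frac{27}{8} e_{3} e_{5} + 22 e_{1} e_{2} e_{3} - \frac{63}{2} e_{1} e_{2} e_{4} - \frac{137}{8} e_{1} e_{2} e_{5} - 27 e_{1} e_{3} e_{4} + \frac{363}{4} e_{1} e_{4} e_{5} - \frac{27}{4} e_{2} e_{3} e_{4} - \frac{1539}{8} e_{2} e_{3} e_{5} - 154 e_{3} e_{4} e_{5} + \frac{27}{2} e_{1} e_{2} e_{3} e_{5} + 9 e_{1} e_{3} e_{4} e_{5} - 28 e_{2} e_{3} e_{4} e_{5}


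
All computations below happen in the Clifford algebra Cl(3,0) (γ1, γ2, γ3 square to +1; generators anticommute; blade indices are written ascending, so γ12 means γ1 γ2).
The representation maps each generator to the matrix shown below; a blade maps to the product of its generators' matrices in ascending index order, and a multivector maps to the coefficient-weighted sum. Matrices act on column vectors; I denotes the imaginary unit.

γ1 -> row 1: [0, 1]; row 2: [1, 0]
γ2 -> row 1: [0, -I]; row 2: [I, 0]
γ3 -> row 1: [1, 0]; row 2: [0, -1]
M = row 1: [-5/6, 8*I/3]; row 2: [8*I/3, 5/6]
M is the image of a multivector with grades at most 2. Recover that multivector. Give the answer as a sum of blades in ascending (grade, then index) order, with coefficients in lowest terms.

Method: 1, rho(γ1), rho(γ2), rho(γ3) form a trace-orthogonal basis of the 2x2 complex matrices (tr(X Y) = 2 if X = Y, else 0), so M = m0*1 + m1*rho(γ1) + m2*rho(γ2) + m3*rho(γ3) with m0 = tr(M)/2 = 0, m1 = tr(M rho(γ1))/2 = 8*I/3, m2 = tr(M rho(γ2))/2 = 0, m3 = tr(M rho(γ3))/2 = -5/6.
Multiplying table entries, the bivector images are rho(γ12) = I*rho(γ3), rho(γ13) = -I*rho(γ2), rho(γ23) = I*rho(γ1); with real blade coefficients the real parts of m0..m3 are the coefficients of 1, γ1, γ2, γ3 and the imaginary parts give the bivectors (γ23: Im m1, γ13: -Im m2, γ12: Im m3).
Answer: -5/6*γ3 + 8/3*γ23


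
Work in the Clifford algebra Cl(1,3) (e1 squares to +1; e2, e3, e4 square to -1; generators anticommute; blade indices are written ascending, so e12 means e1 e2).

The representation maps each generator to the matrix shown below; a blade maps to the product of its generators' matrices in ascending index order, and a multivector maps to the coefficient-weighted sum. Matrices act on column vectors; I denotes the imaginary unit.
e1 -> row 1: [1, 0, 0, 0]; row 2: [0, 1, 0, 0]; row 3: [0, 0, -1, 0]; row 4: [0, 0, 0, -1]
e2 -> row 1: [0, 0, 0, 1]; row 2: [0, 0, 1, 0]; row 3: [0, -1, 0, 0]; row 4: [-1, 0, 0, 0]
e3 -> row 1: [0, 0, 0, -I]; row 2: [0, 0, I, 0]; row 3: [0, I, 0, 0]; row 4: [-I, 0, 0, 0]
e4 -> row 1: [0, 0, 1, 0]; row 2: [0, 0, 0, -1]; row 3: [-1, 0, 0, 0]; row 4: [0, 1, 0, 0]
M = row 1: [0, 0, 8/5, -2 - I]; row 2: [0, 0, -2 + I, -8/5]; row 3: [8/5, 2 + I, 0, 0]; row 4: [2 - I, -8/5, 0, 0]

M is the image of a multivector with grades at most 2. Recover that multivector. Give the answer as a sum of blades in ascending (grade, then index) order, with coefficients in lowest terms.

Method: the blade images are trace-orthogonal — tr(rho(e_A) rho(e_B)^-1) = 4 if A = B and 0 otherwise — and rho(e_A)^-1 = (e_A)^2 * rho(e_A) with (e_A)^2 = +1 or -1, so the coefficient of e_A in the preimage is (e_A)^2 * tr(M rho(e_A))/4.
Nonzero projections over blades of grade <= 2: e2: (e2)^2 = -1, tr(M rho(e2)) = 8, coefficient -2; e3: (e3)^2 = -1, tr(M rho(e3)) = -4, coefficient 1; e14: (e14)^2 = +1, tr(M rho(e14)) = 32/5, coefficient 8/5. Every other blade of grade <= 2 projects to 0.
Answer: -2*e2 + e3 + 8/5*e14


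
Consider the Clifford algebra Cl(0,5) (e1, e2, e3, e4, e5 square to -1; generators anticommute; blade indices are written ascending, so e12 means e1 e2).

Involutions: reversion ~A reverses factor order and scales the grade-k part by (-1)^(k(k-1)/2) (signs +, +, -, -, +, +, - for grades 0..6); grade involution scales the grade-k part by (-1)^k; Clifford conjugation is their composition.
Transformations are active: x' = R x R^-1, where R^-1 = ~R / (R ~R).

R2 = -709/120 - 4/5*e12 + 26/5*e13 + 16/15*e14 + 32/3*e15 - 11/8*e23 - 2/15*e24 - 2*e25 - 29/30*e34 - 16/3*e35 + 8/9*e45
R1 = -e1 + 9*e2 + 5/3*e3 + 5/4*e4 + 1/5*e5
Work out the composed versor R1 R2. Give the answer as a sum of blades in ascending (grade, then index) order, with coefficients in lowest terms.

Distribute over the terms of R1 (each basis-blade product reordered to ascending indices, repeated generators contracted through their squares):
(-e1) R2 = 709/120*e1 - 4/5*e2 + 26/5*e3 + 16/15*e4 + 32/3*e5 + 11/8*e123 + 2/15*e124 + 2*e125 + 29/30*e134 + 16/3*e135 - 8/9*e145
(9*e2) R2 = -36/5*e1 - 2127/40*e2 + 99/8*e3 + 6/5*e4 + 18*e5 - 234/5*e123 - 48/5*e124 - 96*e125 - 87/10*e234 - 48*e235 + 8*e245
(5/3*e3) R2 = 26/3*e1 - 55/24*e2 - 709/72*e3 + 29/18*e4 + 80/9*e5 - 4/3*e123 - 16/9*e134 - 160/9*e135 + 2/9*e234 + 10/3*e235 + 40/27*e345
(5/4*e4) R2 = 4/3*e1 - 1/6*e2 - 29/24*e3 - 709/96*e4 - 10/9*e5 - e124 + 13/2*e134 - 40/3*e145 - 55/32*e234 + 5/2*e245 + 20/3*e345
(1/5*e5) R2 = 32/15*e1 - 2/5*e2 - 16/15*e3 + 8/45*e4 - 709/600*e5 - 4/25*e125 + 26/25*e135 + 16/75*e145 - 11/40*e235 - 2/75*e245 - 29/150*e345
Summing the partial products and collecting blades:
Answer: 1301/120*e1 - 341/6*e2 + 1963/360*e3 - 959/288*e4 + 63473/1800*e5 - 5611/120*e123 - 157/15*e124 - 2354/25*e125 + 256/45*e134 - 2566/225*e135 - 3152/225*e145 - 14683/1440*e234 - 5393/120*e235 + 1571/150*e245 + 10739/1350*e345


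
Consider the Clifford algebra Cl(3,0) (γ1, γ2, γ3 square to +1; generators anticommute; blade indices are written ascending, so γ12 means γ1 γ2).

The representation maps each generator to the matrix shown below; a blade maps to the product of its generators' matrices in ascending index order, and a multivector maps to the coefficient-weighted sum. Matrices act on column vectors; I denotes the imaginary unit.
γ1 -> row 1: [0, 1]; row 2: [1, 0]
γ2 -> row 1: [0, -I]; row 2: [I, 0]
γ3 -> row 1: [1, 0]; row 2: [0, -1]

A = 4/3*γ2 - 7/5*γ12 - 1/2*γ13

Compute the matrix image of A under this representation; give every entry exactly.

Bivector images (products of the table entries): rho(γ12) = rho(γ1)rho(γ2) = row 1: [I, 0]; row 2: [0, -I]; rho(γ13) = rho(γ1)rho(γ3) = row 1: [0, -1]; row 2: [1, 0].
M = (4/3)*rho(γ2) + (-7/5)*rho(γ12) + (-1/2)*rho(γ13), summed entrywise:
Answer: row 1: [-7*I/5, 1/2 - 4*I/3]; row 2: [-1/2 + 4*I/3, 7*I/5]


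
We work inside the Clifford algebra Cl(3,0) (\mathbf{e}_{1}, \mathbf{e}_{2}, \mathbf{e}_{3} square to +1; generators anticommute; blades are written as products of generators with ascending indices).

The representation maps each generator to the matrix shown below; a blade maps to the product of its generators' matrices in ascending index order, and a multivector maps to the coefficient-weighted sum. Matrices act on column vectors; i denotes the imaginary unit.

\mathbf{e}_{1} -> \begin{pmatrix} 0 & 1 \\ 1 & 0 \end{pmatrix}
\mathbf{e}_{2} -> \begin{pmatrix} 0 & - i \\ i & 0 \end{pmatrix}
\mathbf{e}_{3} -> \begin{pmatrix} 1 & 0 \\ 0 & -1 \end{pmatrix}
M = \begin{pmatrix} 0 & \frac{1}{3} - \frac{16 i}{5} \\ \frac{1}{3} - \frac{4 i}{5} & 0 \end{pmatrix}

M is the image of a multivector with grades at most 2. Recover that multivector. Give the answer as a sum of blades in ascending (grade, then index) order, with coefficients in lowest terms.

Method: 1, rho(e_{1}), rho(e_{2}), rho(e_{3}) form a trace-orthogonal basis of the 2x2 complex matrices (tr(X Y) = 2 if X = Y, else 0), so M = m0*1 + m1*rho(e_{1}) + m2*rho(e_{2}) + m3*rho(e_{3}) with m0 = tr(M)/2 = 0, m1 = tr(M rho(e_{1}))/2 = \frac{1}{3} - 2 i, m2 = tr(M rho(e_{2}))/2 = \frac{6}{5}, m3 = tr(M rho(e_{3}))/2 = 0.
Multiplying table entries, the bivector images are rho(e_{1} e_{2}) = i*rho(e_{3}), rho(e_{1} e_{3}) = -i*rho(e_{2}), rho(e_{2} e_{3}) = i*rho(e_{1}); with real blade coefficients the real parts of m0..m3 are the coefficients of 1, e_{1}, e_{2}, e_{3} and the imaginary parts give the bivectors (e_{2} e_{3}: Im m1, e_{1} e_{3}: -Im m2, e_{1} e_{2}: Im m3).
Answer: \frac{1}{3} e_{1} + \frac{6}{5} e_{2} - 2 e_{2} e_{3}


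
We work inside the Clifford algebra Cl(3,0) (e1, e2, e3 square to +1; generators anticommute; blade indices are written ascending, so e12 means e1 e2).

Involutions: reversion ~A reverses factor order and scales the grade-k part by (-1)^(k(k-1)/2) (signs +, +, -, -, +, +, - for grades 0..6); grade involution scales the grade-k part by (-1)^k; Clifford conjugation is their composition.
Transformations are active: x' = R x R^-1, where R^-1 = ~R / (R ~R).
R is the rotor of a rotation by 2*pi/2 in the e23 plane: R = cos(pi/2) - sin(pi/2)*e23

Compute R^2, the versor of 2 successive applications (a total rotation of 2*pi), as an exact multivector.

Rotor phase runs at HALF the rotation angle; powers of one rotor simply add phase, so after 2 steps in e23 the phase is 2*pi/2 = pi and R^2 = cos(pi) - sin(pi)*e23.
cos(pi) = -1 and sin(pi) = 0, so R^2 = -1. The total rotation 2*pi is 1 full turn, so every vector returns to itself, yet the rotor is -1, on the OTHER sheet of the double cover (an odd number of 2*pi turns).
Answer: -1


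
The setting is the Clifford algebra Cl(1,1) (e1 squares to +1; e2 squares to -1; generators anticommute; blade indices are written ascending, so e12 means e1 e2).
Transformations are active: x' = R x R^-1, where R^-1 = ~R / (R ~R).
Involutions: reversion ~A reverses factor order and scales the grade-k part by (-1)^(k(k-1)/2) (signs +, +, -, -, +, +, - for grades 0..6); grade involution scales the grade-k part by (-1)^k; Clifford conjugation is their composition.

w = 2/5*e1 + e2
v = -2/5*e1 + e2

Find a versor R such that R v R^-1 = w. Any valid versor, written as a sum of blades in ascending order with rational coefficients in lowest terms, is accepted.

Key observation: q(v) = q(w) = -21/25 (sandwiches preserve the norm), so R = v + w = 2*e2 works whenever it is invertible — the component of v along it is kept and (v - w)/2 reverses, sending v to w.
Answer: 2*e2
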